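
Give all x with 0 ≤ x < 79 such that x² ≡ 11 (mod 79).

13, 66

Since 79 ≡ 3 (mod 4), a square root of 11 is 11^((79+1)/4) = 11^20 mod 79.
Repeated squaring: 11^2≡42, 11^4≡26, 11^8≡44, 11^16≡40 (mod 79).
11^20 = 11^(16+4) ≡ 13 (mod 79).
Check: 13² = 169 ≡ 11 (mod 79). The two roots are 13 and 66.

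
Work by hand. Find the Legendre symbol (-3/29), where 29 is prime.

First reduce: -3 ≡ 26 (mod 29).
Pull out 2: since 29 ≡ 5 (mod 8), (2/29) = -1.
Reciprocity: 13 ≡ 1 and 29 ≡ 1 (mod 4), so (13/29) = +(29/13).
Reduce top mod 13: now compute (3/13).
Reciprocity: 3 ≡ 3 and 13 ≡ 1 (mod 4), so (3/13) = +(13/3).
Reduce top mod 3: now compute (1/3).
Reached (1/3) = 1. Collecting the sign flips along the way, the symbol is -1.

-1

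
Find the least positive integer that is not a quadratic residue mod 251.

2

(2/251) = −1, so 2 is the smallest positive non-residue mod 251.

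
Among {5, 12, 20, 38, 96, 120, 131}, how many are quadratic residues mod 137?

2

(5/137) = -1 → non-residue.
(12/137) = -1 → non-residue.
(20/137) = -1 → non-residue.
(38/137) = +1 → QR.
(96/137) = -1 → non-residue.
(120/137) = +1 → QR.
(131/137) = -1 → non-residue.
Total quadratic residues among the 7: 2.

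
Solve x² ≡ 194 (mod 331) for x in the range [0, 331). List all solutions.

Since 331 ≡ 3 (mod 4), a square root of 194 is 194^((331+1)/4) = 194^83 mod 331.
Repeated squaring: 194^2≡233, 194^4≡5, 194^8≡25, 194^16≡294, 194^32≡45, 194^64≡39 (mod 331).
194^83 = 194^(64+16+2+1) ≡ 43 (mod 331).
Check: 43² = 1849 ≡ 194 (mod 331). The two roots are 43 and 288.

43, 288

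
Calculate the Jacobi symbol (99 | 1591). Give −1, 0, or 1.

1

Reciprocity: 99 ≡ 3 and 1591 ≡ 3 (mod 4), so (99/1591) = −(1591/99).
Reduce top mod 99: now compute (7/99).
Reciprocity: 7 ≡ 3 and 99 ≡ 3 (mod 4), so (7/99) = −(99/7).
Reduce top mod 7: now compute (1/7).
Reached (1/7) = 1. Collecting the sign flips along the way, the symbol is +1.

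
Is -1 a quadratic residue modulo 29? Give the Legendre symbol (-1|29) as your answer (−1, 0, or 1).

1

First reduce: -1 ≡ 28 (mod 29).
Pull out 2^2: since 29 ≡ 5 (mod 8), (2/29) = -1, so (2/29)^2 = +1.
Reciprocity: 7 ≡ 3 and 29 ≡ 1 (mod 4), so (7/29) = +(29/7).
Reduce top mod 7: now compute (1/7).
Reached (1/7) = 1. Collecting the sign flips along the way, the symbol is +1.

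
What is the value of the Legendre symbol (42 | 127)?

Euler's criterion: (42/127) ≡ 42^63 (mod 127).
42^2 ≡ 113 (mod 127)
42^4 ≡ 69 (mod 127)
42^8 ≡ 62 (mod 127)
42^16 ≡ 34 (mod 127)
42^32 ≡ 13 (mod 127)
42^63 = 42^(32+16+8+4+2+1) ≡ 1 (mod 127).
Result is 1, so (42/127) = 1.

1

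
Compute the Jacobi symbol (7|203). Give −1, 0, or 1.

Reciprocity: 7 ≡ 3 and 203 ≡ 3 (mod 4), so (7/203) = −(203/7).
Reduce top mod 7: now compute (0/7).
Top reduces to 0: gcd > 1, so the symbol is 0.

0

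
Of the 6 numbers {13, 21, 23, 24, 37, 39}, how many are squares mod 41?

4

(13/41) = -1 → non-residue.
(21/41) = +1 → QR.
(23/41) = +1 → QR.
(24/41) = -1 → non-residue.
(37/41) = +1 → QR.
(39/41) = +1 → QR.
Total quadratic residues among the 6: 4.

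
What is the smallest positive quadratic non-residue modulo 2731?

(2/2731) = −1, so 2 is the smallest positive non-residue mod 2731.

2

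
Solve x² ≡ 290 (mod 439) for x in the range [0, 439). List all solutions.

Since 439 ≡ 3 (mod 4), a square root of 290 is 290^((439+1)/4) = 290^110 mod 439.
Repeated squaring: 290^2≡251, 290^4≡224, 290^8≡130, 290^16≡218, 290^32≡112, 290^64≡252 (mod 439).
290^110 = 290^(64+32+8+4+2) ≡ 412 (mod 439).
Check: 412² = 169744 ≡ 290 (mod 439). The two roots are 27 and 412.

27, 412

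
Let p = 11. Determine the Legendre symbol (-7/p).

First reduce: -7 ≡ 4 (mod 11).
Pull out 2^2: since 11 ≡ 3 (mod 8), (2/11) = -1, so (2/11)^2 = +1.
Reached (1/11) = 1. Collecting the sign flips along the way, the symbol is +1.

1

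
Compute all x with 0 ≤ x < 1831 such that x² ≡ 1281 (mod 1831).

403, 1428

Since 1831 ≡ 3 (mod 4), a square root of 1281 is 1281^((1831+1)/4) = 1281^458 mod 1831.
Repeated squaring: 1281^2≡385, 1281^4≡1745, 1281^8≡72, 1281^16≡1522, 1281^32≡269, 1281^64≡952, 1281^128≡1790, 1281^256≡1681 (mod 1831).
1281^458 = 1281^(256+128+64+8+2) ≡ 403 (mod 1831).
Check: 403² = 162409 ≡ 1281 (mod 1831). The two roots are 403 and 1428.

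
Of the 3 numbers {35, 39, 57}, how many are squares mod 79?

0

(35/79) = -1 → non-residue.
(39/79) = -1 → non-residue.
(57/79) = -1 → non-residue.
Total quadratic residues among the 3: 0.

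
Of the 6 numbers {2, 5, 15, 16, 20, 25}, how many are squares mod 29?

4

(2/29) = -1 → non-residue.
(5/29) = +1 → QR.
(15/29) = -1 → non-residue.
(16/29) = +1 → QR.
(20/29) = +1 → QR.
(25/29) = +1 → QR.
Total quadratic residues among the 6: 4.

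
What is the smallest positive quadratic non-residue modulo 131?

2

(2/131) = −1, so 2 is the smallest positive non-residue mod 131.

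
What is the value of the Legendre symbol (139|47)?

Euler's criterion: (139/47) ≡ 45^23 (mod 47).
45^2 ≡ 4 (mod 47)
45^4 ≡ 16 (mod 47)
45^8 ≡ 21 (mod 47)
45^16 ≡ 18 (mod 47)
45^23 = 45^(16+4+2+1) ≡ 46 (mod 47).
Result is 46 ≡ −1, so (139/47) = −1.

-1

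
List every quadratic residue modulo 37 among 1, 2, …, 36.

Square k = 1,…,18 (k and 37−k give the same square):
1²=1, 2²=4, 3²=9, 4²=16, 5²=25, 6²=36, 7²≡12, 8²≡27, 9²≡7, 10²≡26, 11²≡10, 12²≡33, 13²≡21, 14²≡11, 15²≡3, 16²≡34, 17²≡30, 18²≡28 (mod 37).
So the quadratic residues mod 37 are {1, 3, 4, 7, 9, 10, 11, 12, 16, 21, 25, 26, 27, 28, 30, 33, 34, 36}.

1, 3, 4, 7, 9, 10, 11, 12, 16, 21, 25, 26, 27, 28, 30, 33, 34, 36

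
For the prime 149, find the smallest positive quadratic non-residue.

(2/149) = −1, so 2 is the smallest positive non-residue mod 149.

2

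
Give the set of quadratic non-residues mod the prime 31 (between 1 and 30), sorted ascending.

Square k = 1,…,15 (k and 31−k give the same square):
1²=1, 2²=4, 3²=9, 4²=16, 5²=25, 6²≡5, 7²≡18, 8²≡2, 9²≡19, 10²≡7, 11²≡28, 12²≡20, 13²≡14, 14²≡10, 15²≡8 (mod 31).
The residues are {1, 2, 4, 5, 7, 8, 9, 10, 14, 16, 18, 19, 20, 25, 28}; the non-residues are the remaining 15 nonzero classes.

3, 6, 11, 12, 13, 15, 17, 21, 22, 23, 24, 26, 27, 29, 30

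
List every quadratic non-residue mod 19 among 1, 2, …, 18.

2, 3, 8, 10, 12, 13, 14, 15, 18

Square k = 1,…,9 (k and 19−k give the same square):
1²=1, 2²=4, 3²=9, 4²=16, 5²≡6, 6²≡17, 7²≡11, 8²≡7, 9²≡5 (mod 19).
The residues are {1, 4, 5, 6, 7, 9, 11, 16, 17}; the non-residues are the remaining 9 nonzero classes.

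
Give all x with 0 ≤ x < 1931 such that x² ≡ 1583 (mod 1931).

Since 1931 ≡ 3 (mod 4), a square root of 1583 is 1583^((1931+1)/4) = 1583^483 mod 1931.
Repeated squaring: 1583^2≡1382, 1583^4≡165, 1583^8≡191, 1583^16≡1723, 1583^32≡782, 1583^64≡1328, 1583^128≡581, 1583^256≡1567 (mod 1931).
1583^483 = 1583^(256+128+64+32+2+1) ≡ 1452 (mod 1931).
Check: 1452² = 2108304 ≡ 1583 (mod 1931). The two roots are 479 and 1452.

479, 1452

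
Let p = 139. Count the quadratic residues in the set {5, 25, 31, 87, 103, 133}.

3

(5/139) = +1 → QR.
(25/139) = +1 → QR.
(31/139) = +1 → QR.
(87/139) = -1 → non-residue.
(103/139) = -1 → non-residue.
(133/139) = -1 → non-residue.
Total quadratic residues among the 6: 3.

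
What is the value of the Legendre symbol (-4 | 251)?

-1

Euler's criterion: (-4/251) ≡ 247^125 (mod 251).
247^2 ≡ 16 (mod 251)
247^4 ≡ 5 (mod 251)
247^8 ≡ 25 (mod 251)
247^16 ≡ 123 (mod 251)
247^32 ≡ 69 (mod 251)
247^64 ≡ 243 (mod 251)
247^125 = 247^(64+32+16+8+4+1) ≡ 250 (mod 251).
Result is 250 ≡ −1, so (-4/251) = −1.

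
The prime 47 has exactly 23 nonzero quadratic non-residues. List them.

5,10,11,13,15,19,20,22,23,26,29,30,31,33,35,38,39,40,41,43,44,45,46

Square k = 1,…,23 (k and 47−k give the same square):
1²=1, 2²=4, 3²=9, 4²=16, 5²=25, 6²=36, 7²≡2, 8²≡17, 9²≡34, 10²≡6, 11²≡27, 12²≡3, 13²≡28, 14²≡8, 15²≡37, 16²≡21, 17²≡7, 18²≡42, 19²≡32, 20²≡24, 21²≡18, 22²≡14, 23²≡12 (mod 47).
The residues are {1, 2, 3, 4, 6, 7, 8, 9, 12, 14, 16, 17, 18, 21, 24, 25, 27, 28, 32, 34, 36, 37, 42}; the non-residues are the remaining 23 nonzero classes.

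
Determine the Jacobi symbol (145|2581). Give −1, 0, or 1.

0

Reciprocity: 145 ≡ 1 and 2581 ≡ 1 (mod 4), so (145/2581) = +(2581/145).
Reduce top mod 145: now compute (116/145).
Pull out 2^2: since 145 ≡ 1 (mod 8), (2/145) = +1, so (2/145)^2 = +1.
Reciprocity: 29 ≡ 1 and 145 ≡ 1 (mod 4), so (29/145) = +(145/29).
Reduce top mod 29: now compute (0/29).
Top reduces to 0: gcd > 1, so the symbol is 0.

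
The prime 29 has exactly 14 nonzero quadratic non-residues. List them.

2 3 8 10 11 12 14 15 17 18 19 21 26 27

Square k = 1,…,14 (k and 29−k give the same square):
1²=1, 2²=4, 3²=9, 4²=16, 5²=25, 6²≡7, 7²≡20, 8²≡6, 9²≡23, 10²≡13, 11²≡5, 12²≡28, 13²≡24, 14²≡22 (mod 29).
The residues are {1, 4, 5, 6, 7, 9, 13, 16, 20, 22, 23, 24, 25, 28}; the non-residues are the remaining 14 nonzero classes.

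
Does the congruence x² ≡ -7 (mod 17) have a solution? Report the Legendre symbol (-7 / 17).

-1

Euler's criterion: (-7/17) ≡ 10^8 (mod 17).
10^2 ≡ 15 (mod 17)
10^4 ≡ 4 (mod 17)
10^8 ≡ 16 (mod 17)
10^8 = 10^(8) ≡ 16 (mod 17).
Result is 16 ≡ −1, so (-7/17) = −1.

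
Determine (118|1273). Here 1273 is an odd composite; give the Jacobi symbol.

Pull out 2: since 1273 ≡ 1 (mod 8), (2/1273) = +1.
Reciprocity: 59 ≡ 3 and 1273 ≡ 1 (mod 4), so (59/1273) = +(1273/59).
Reduce top mod 59: now compute (34/59).
Pull out 2: since 59 ≡ 3 (mod 8), (2/59) = -1.
Reciprocity: 17 ≡ 1 and 59 ≡ 3 (mod 4), so (17/59) = +(59/17).
Reduce top mod 17: now compute (8/17).
Pull out 2^3: since 17 ≡ 1 (mod 8), (2/17) = +1, so (2/17)^3 = +1.
Reached (1/17) = 1. Collecting the sign flips along the way, the symbol is -1.

-1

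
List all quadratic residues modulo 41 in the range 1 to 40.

1,2,4,5,8,9,10,16,18,20,21,23,25,31,32,33,36,37,39,40

Square k = 1,…,20 (k and 41−k give the same square):
1²=1, 2²=4, 3²=9, 4²=16, 5²=25, 6²=36, 7²≡8, 8²≡23, 9²≡40, 10²≡18, 11²≡39, 12²≡21, 13²≡5, 14²≡32, 15²≡20, 16²≡10, 17²≡2, 18²≡37, 19²≡33, 20²≡31 (mod 41).
So the quadratic residues mod 41 are {1, 2, 4, 5, 8, 9, 10, 16, 18, 20, 21, 23, 25, 31, 32, 33, 36, 37, 39, 40}.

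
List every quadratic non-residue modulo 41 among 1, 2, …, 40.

Square k = 1,…,20 (k and 41−k give the same square):
1²=1, 2²=4, 3²=9, 4²=16, 5²=25, 6²=36, 7²≡8, 8²≡23, 9²≡40, 10²≡18, 11²≡39, 12²≡21, 13²≡5, 14²≡32, 15²≡20, 16²≡10, 17²≡2, 18²≡37, 19²≡33, 20²≡31 (mod 41).
The residues are {1, 2, 4, 5, 8, 9, 10, 16, 18, 20, 21, 23, 25, 31, 32, 33, 36, 37, 39, 40}; the non-residues are the remaining 20 nonzero classes.

3, 6, 7, 11, 12, 13, 14, 15, 17, 19, 22, 24, 26, 27, 28, 29, 30, 34, 35, 38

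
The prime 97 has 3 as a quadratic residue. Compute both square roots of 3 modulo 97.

10, 87

97 ≡ 1 (mod 4), so we find a root by search.
Trying successive values, 10² = 100 ≡ 3 (mod 97). The other root is 97 − 10 = 87.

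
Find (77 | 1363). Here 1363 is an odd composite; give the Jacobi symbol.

1

Reciprocity: 77 ≡ 1 and 1363 ≡ 3 (mod 4), so (77/1363) = +(1363/77).
Reduce top mod 77: now compute (54/77).
Pull out 2: since 77 ≡ 5 (mod 8), (2/77) = -1.
Reciprocity: 27 ≡ 3 and 77 ≡ 1 (mod 4), so (27/77) = +(77/27).
Reduce top mod 27: now compute (23/27).
Reciprocity: 23 ≡ 3 and 27 ≡ 3 (mod 4), so (23/27) = −(27/23).
Reduce top mod 23: now compute (4/23).
Pull out 2^2: since 23 ≡ 7 (mod 8), (2/23) = +1, so (2/23)^2 = +1.
Reached (1/23) = 1. Collecting the sign flips along the way, the symbol is +1.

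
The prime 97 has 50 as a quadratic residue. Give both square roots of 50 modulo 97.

27, 70

97 ≡ 1 (mod 4), so we find a root by search.
Trying successive values, 27² = 729 ≡ 50 (mod 97). The other root is 97 − 27 = 70.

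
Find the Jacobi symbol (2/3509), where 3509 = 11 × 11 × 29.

Pull out 2: since 3509 ≡ 5 (mod 8), (2/3509) = -1.
Reached (1/3509) = 1. Collecting the sign flips along the way, the symbol is -1.

-1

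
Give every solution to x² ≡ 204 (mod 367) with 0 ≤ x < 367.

122, 245

Since 367 ≡ 3 (mod 4), a square root of 204 is 204^((367+1)/4) = 204^92 mod 367.
Repeated squaring: 204^2≡145, 204^4≡106, 204^8≡226, 204^16≡63, 204^32≡299, 204^64≡220 (mod 367).
204^92 = 204^(64+16+8+4) ≡ 122 (mod 367).
Check: 122² = 14884 ≡ 204 (mod 367). The two roots are 122 and 245.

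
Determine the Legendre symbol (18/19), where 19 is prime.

Pull out 2: since 19 ≡ 3 (mod 8), (2/19) = -1.
Reciprocity: 9 ≡ 1 and 19 ≡ 3 (mod 4), so (9/19) = +(19/9).
Reduce top mod 9: now compute (1/9).
Reached (1/9) = 1. Collecting the sign flips along the way, the symbol is -1.

-1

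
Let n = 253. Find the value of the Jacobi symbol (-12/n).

First reduce: -12 ≡ 241 (mod 253).
Reciprocity: 241 ≡ 1 and 253 ≡ 1 (mod 4), so (241/253) = +(253/241).
Reduce top mod 241: now compute (12/241).
Pull out 2^2: since 241 ≡ 1 (mod 8), (2/241) = +1, so (2/241)^2 = +1.
Reciprocity: 3 ≡ 3 and 241 ≡ 1 (mod 4), so (3/241) = +(241/3).
Reduce top mod 3: now compute (1/3).
Reached (1/3) = 1. Collecting the sign flips along the way, the symbol is +1.

1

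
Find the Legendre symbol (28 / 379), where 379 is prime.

Euler's criterion: (28/379) ≡ 28^189 (mod 379).
28^2 ≡ 26 (mod 379)
28^4 ≡ 297 (mod 379)
28^8 ≡ 281 (mod 379)
28^16 ≡ 129 (mod 379)
28^32 ≡ 344 (mod 379)
28^64 ≡ 88 (mod 379)
28^128 ≡ 164 (mod 379)
28^189 = 28^(128+32+16+8+4+1) ≡ 378 (mod 379).
Result is 378 ≡ −1, so (28/379) = −1.

-1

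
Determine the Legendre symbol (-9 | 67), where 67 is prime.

Euler's criterion: (-9/67) ≡ 58^33 (mod 67).
58^2 ≡ 14 (mod 67)
58^4 ≡ 62 (mod 67)
58^8 ≡ 25 (mod 67)
58^16 ≡ 22 (mod 67)
58^32 ≡ 15 (mod 67)
58^33 = 58^(32+1) ≡ 66 (mod 67).
Result is 66 ≡ −1, so (-9/67) = −1.

-1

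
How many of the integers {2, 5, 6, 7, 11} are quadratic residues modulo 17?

1

(2/17) = +1 → QR.
(5/17) = -1 → non-residue.
(6/17) = -1 → non-residue.
(7/17) = -1 → non-residue.
(11/17) = -1 → non-residue.
Total quadratic residues among the 5: 1.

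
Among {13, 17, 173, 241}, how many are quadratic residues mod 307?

(13/307) = -1 → non-residue.
(17/307) = +1 → QR.
(173/307) = -1 → non-residue.
(241/307) = -1 → non-residue.
Total quadratic residues among the 4: 1.

1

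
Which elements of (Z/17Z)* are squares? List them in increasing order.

1 2 4 8 9 13 15 16

Square k = 1,…,8 (k and 17−k give the same square):
1²=1, 2²=4, 3²=9, 4²=16, 5²≡8, 6²≡2, 7²≡15, 8²≡13 (mod 17).
So the quadratic residues mod 17 are {1, 2, 4, 8, 9, 13, 15, 16}.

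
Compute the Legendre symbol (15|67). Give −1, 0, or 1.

Reciprocity: 15 ≡ 3 and 67 ≡ 3 (mod 4), so (15/67) = −(67/15).
Reduce top mod 15: now compute (7/15).
Reciprocity: 7 ≡ 3 and 15 ≡ 3 (mod 4), so (7/15) = −(15/7).
Reduce top mod 7: now compute (1/7).
Reached (1/7) = 1. Collecting the sign flips along the way, the symbol is +1.

1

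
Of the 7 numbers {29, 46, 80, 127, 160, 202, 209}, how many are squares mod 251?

(29/251) = -1 → non-residue.
(46/251) = -1 → non-residue.
(80/251) = +1 → QR.
(127/251) = -1 → non-residue.
(160/251) = -1 → non-residue.
(202/251) = -1 → non-residue.
(209/251) = +1 → QR.
Total quadratic residues among the 7: 2.

2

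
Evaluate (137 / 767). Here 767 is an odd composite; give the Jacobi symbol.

Reciprocity: 137 ≡ 1 and 767 ≡ 3 (mod 4), so (137/767) = +(767/137).
Reduce top mod 137: now compute (82/137).
Pull out 2: since 137 ≡ 1 (mod 8), (2/137) = +1.
Reciprocity: 41 ≡ 1 and 137 ≡ 1 (mod 4), so (41/137) = +(137/41).
Reduce top mod 41: now compute (14/41).
Pull out 2: since 41 ≡ 1 (mod 8), (2/41) = +1.
Reciprocity: 7 ≡ 3 and 41 ≡ 1 (mod 4), so (7/41) = +(41/7).
Reduce top mod 7: now compute (6/7).
Pull out 2: since 7 ≡ 7 (mod 8), (2/7) = +1.
Reciprocity: 3 ≡ 3 and 7 ≡ 3 (mod 4), so (3/7) = −(7/3).
Reduce top mod 3: now compute (1/3).
Reached (1/3) = 1. Collecting the sign flips along the way, the symbol is -1.

-1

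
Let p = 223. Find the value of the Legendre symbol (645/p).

1

First reduce: 645 ≡ 199 (mod 223).
Reciprocity: 199 ≡ 3 and 223 ≡ 3 (mod 4), so (199/223) = −(223/199).
Reduce top mod 199: now compute (24/199).
Pull out 2^3: since 199 ≡ 7 (mod 8), (2/199) = +1, so (2/199)^3 = +1.
Reciprocity: 3 ≡ 3 and 199 ≡ 3 (mod 4), so (3/199) = −(199/3).
Reduce top mod 3: now compute (1/3).
Reached (1/3) = 1. Collecting the sign flips along the way, the symbol is +1.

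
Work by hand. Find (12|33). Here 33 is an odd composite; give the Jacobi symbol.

0

Pull out 2^2: since 33 ≡ 1 (mod 8), (2/33) = +1, so (2/33)^2 = +1.
Reciprocity: 3 ≡ 3 and 33 ≡ 1 (mod 4), so (3/33) = +(33/3).
Reduce top mod 3: now compute (0/3).
Top reduces to 0: gcd > 1, so the symbol is 0.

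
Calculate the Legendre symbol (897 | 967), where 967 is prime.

-1

Reciprocity: 897 ≡ 1 and 967 ≡ 3 (mod 4), so (897/967) = +(967/897).
Reduce top mod 897: now compute (70/897).
Pull out 2: since 897 ≡ 1 (mod 8), (2/897) = +1.
Reciprocity: 35 ≡ 3 and 897 ≡ 1 (mod 4), so (35/897) = +(897/35).
Reduce top mod 35: now compute (22/35).
Pull out 2: since 35 ≡ 3 (mod 8), (2/35) = -1.
Reciprocity: 11 ≡ 3 and 35 ≡ 3 (mod 4), so (11/35) = −(35/11).
Reduce top mod 11: now compute (2/11).
Pull out 2: since 11 ≡ 3 (mod 8), (2/11) = -1.
Reached (1/11) = 1. Collecting the sign flips along the way, the symbol is -1.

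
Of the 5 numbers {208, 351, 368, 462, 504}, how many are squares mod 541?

(208/541) = -1 → non-residue.
(351/541) = -1 → non-residue.
(368/541) = +1 → QR.
(462/541) = +1 → QR.
(504/541) = -1 → non-residue.
Total quadratic residues among the 5: 2.

2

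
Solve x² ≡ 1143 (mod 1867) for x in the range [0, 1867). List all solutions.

Since 1867 ≡ 3 (mod 4), a square root of 1143 is 1143^((1867+1)/4) = 1143^467 mod 1867.
Repeated squaring: 1143^2≡1416, 1143^4≡1765, 1143^8≡1069, 1143^16≡157, 1143^32≡378, 1143^64≡992, 1143^128≡155, 1143^256≡1621 (mod 1867).
1143^467 = 1143^(256+128+64+16+2+1) ≡ 1572 (mod 1867).
Check: 1572² = 2471184 ≡ 1143 (mod 1867). The two roots are 295 and 1572.

295, 1572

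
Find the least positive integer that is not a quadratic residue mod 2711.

(2/2711) = +1, so 2 is a residue.
(3/2711) = +1, so 3 is a residue.
(4/2711) = +1, so 4 is a residue.
(5/2711) = +1, so 5 is a residue.
(6/2711) = +1, so 6 is a residue.
(7/2711) = −1, so 7 is the smallest positive non-residue mod 2711.

7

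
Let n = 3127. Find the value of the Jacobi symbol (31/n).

Reciprocity: 31 ≡ 3 and 3127 ≡ 3 (mod 4), so (31/3127) = −(3127/31).
Reduce top mod 31: now compute (27/31).
Reciprocity: 27 ≡ 3 and 31 ≡ 3 (mod 4), so (27/31) = −(31/27).
Reduce top mod 27: now compute (4/27).
Pull out 2^2: since 27 ≡ 3 (mod 8), (2/27) = -1, so (2/27)^2 = +1.
Reached (1/27) = 1. Collecting the sign flips along the way, the symbol is +1.

1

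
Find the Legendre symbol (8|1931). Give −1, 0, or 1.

Pull out 2^3: since 1931 ≡ 3 (mod 8), (2/1931) = -1, so (2/1931)^3 = -1.
Reached (1/1931) = 1. Collecting the sign flips along the way, the symbol is -1.

-1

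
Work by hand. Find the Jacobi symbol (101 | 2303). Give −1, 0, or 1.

1

Reciprocity: 101 ≡ 1 and 2303 ≡ 3 (mod 4), so (101/2303) = +(2303/101).
Reduce top mod 101: now compute (81/101).
Reciprocity: 81 ≡ 1 and 101 ≡ 1 (mod 4), so (81/101) = +(101/81).
Reduce top mod 81: now compute (20/81).
Pull out 2^2: since 81 ≡ 1 (mod 8), (2/81) = +1, so (2/81)^2 = +1.
Reciprocity: 5 ≡ 1 and 81 ≡ 1 (mod 4), so (5/81) = +(81/5).
Reduce top mod 5: now compute (1/5).
Reached (1/5) = 1. Collecting the sign flips along the way, the symbol is +1.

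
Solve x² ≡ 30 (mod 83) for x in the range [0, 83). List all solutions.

Since 83 ≡ 3 (mod 4), a square root of 30 is 30^((83+1)/4) = 30^21 mod 83.
Repeated squaring: 30^2≡70, 30^4≡3, 30^8≡9, 30^16≡81 (mod 83).
30^21 = 30^(16+4+1) ≡ 69 (mod 83).
Check: 69² = 4761 ≡ 30 (mod 83). The two roots are 14 and 69.

14, 69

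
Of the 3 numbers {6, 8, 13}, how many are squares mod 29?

2

(6/29) = +1 → QR.
(8/29) = -1 → non-residue.
(13/29) = +1 → QR.
Total quadratic residues among the 3: 2.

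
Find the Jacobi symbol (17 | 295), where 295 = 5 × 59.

Reciprocity: 17 ≡ 1 and 295 ≡ 3 (mod 4), so (17/295) = +(295/17).
Reduce top mod 17: now compute (6/17).
Pull out 2: since 17 ≡ 1 (mod 8), (2/17) = +1.
Reciprocity: 3 ≡ 3 and 17 ≡ 1 (mod 4), so (3/17) = +(17/3).
Reduce top mod 3: now compute (2/3).
Pull out 2: since 3 ≡ 3 (mod 8), (2/3) = -1.
Reached (1/3) = 1. Collecting the sign flips along the way, the symbol is -1.

-1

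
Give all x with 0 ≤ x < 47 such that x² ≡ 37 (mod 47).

15, 32

Since 47 ≡ 3 (mod 4), a square root of 37 is 37^((47+1)/4) = 37^12 mod 47.
Repeated squaring: 37^2≡6, 37^4≡36, 37^8≡27 (mod 47).
37^12 = 37^(8+4) ≡ 32 (mod 47).
Check: 32² = 1024 ≡ 37 (mod 47). The two roots are 15 and 32.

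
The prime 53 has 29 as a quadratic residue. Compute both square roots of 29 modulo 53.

20, 33

53 ≡ 1 (mod 4), so we find a root by search.
Trying successive values, 20² = 400 ≡ 29 (mod 53). The other root is 53 − 20 = 33.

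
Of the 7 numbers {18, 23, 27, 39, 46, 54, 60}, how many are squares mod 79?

3

(18/79) = +1 → QR.
(23/79) = +1 → QR.
(27/79) = -1 → non-residue.
(39/79) = -1 → non-residue.
(46/79) = +1 → QR.
(54/79) = -1 → non-residue.
(60/79) = -1 → non-residue.
Total quadratic residues among the 7: 3.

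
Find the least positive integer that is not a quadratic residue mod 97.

(2/97) = +1, so 2 is a residue.
(3/97) = +1, so 3 is a residue.
(4/97) = +1, so 4 is a residue.
(5/97) = −1, so 5 is the smallest positive non-residue mod 97.

5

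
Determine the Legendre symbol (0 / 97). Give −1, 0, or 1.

Top reduces to 0: gcd > 1, so the symbol is 0.

0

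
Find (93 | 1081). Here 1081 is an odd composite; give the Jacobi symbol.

Reciprocity: 93 ≡ 1 and 1081 ≡ 1 (mod 4), so (93/1081) = +(1081/93).
Reduce top mod 93: now compute (58/93).
Pull out 2: since 93 ≡ 5 (mod 8), (2/93) = -1.
Reciprocity: 29 ≡ 1 and 93 ≡ 1 (mod 4), so (29/93) = +(93/29).
Reduce top mod 29: now compute (6/29).
Pull out 2: since 29 ≡ 5 (mod 8), (2/29) = -1.
Reciprocity: 3 ≡ 3 and 29 ≡ 1 (mod 4), so (3/29) = +(29/3).
Reduce top mod 3: now compute (2/3).
Pull out 2: since 3 ≡ 3 (mod 8), (2/3) = -1.
Reached (1/3) = 1. Collecting the sign flips along the way, the symbol is -1.

-1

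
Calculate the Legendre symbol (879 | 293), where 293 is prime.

First reduce: 879 ≡ 0 (mod 293).
Top reduces to 0: gcd > 1, so the symbol is 0.

0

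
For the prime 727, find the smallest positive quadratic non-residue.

3

(2/727) = +1, so 2 is a residue.
(3/727) = −1, so 3 is the smallest positive non-residue mod 727.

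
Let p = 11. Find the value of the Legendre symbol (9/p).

Reciprocity: 9 ≡ 1 and 11 ≡ 3 (mod 4), so (9/11) = +(11/9).
Reduce top mod 9: now compute (2/9).
Pull out 2: since 9 ≡ 1 (mod 8), (2/9) = +1.
Reached (1/9) = 1. Collecting the sign flips along the way, the symbol is +1.

1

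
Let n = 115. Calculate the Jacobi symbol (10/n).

Pull out 2: since 115 ≡ 3 (mod 8), (2/115) = -1.
Reciprocity: 5 ≡ 1 and 115 ≡ 3 (mod 4), so (5/115) = +(115/5).
Reduce top mod 5: now compute (0/5).
Top reduces to 0: gcd > 1, so the symbol is 0.

0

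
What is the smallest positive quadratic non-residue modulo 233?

3

(2/233) = +1, so 2 is a residue.
(3/233) = −1, so 3 is the smallest positive non-residue mod 233.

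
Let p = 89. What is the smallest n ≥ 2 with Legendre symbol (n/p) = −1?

3

(2/89) = +1, so 2 is a residue.
(3/89) = −1, so 3 is the smallest positive non-residue mod 89.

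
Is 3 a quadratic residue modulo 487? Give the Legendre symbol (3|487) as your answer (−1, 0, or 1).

-1

Reciprocity: 3 ≡ 3 and 487 ≡ 3 (mod 4), so (3/487) = −(487/3).
Reduce top mod 3: now compute (1/3).
Reached (1/3) = 1. Collecting the sign flips along the way, the symbol is -1.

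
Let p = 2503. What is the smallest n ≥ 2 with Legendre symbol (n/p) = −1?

(2/2503) = +1, so 2 is a residue.
(3/2503) = −1, so 3 is the smallest positive non-residue mod 2503.

3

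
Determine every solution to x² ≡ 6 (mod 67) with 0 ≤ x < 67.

26, 41

Since 67 ≡ 3 (mod 4), a square root of 6 is 6^((67+1)/4) = 6^17 mod 67.
Repeated squaring: 6^2≡36, 6^4≡23, 6^8≡60, 6^16≡49 (mod 67).
6^17 = 6^(16+1) ≡ 26 (mod 67).
Check: 26² = 676 ≡ 6 (mod 67). The two roots are 26 and 41.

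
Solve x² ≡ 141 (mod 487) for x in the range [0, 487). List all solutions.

221, 266

Since 487 ≡ 3 (mod 4), a square root of 141 is 141^((487+1)/4) = 141^122 mod 487.
Repeated squaring: 141^2≡401, 141^4≡91, 141^8≡2, 141^16≡4, 141^32≡16, 141^64≡256 (mod 487).
141^122 = 141^(64+32+16+8+2) ≡ 221 (mod 487).
Check: 221² = 48841 ≡ 141 (mod 487). The two roots are 221 and 266.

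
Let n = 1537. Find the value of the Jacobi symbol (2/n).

1

Pull out 2: since 1537 ≡ 1 (mod 8), (2/1537) = +1.
Reached (1/1537) = 1. Collecting the sign flips along the way, the symbol is +1.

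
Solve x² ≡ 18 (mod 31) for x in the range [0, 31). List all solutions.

7, 24

Since 31 ≡ 3 (mod 4), a square root of 18 is 18^((31+1)/4) = 18^8 mod 31.
Repeated squaring: 18^2≡14, 18^4≡10, 18^8≡7 (mod 31).
18^8 = 18^(8) ≡ 7 (mod 31).
Check: 7² = 49 ≡ 18 (mod 31). The two roots are 7 and 24.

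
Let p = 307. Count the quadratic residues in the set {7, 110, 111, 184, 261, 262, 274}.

5

(7/307) = +1 → QR.
(110/307) = +1 → QR.
(111/307) = -1 → non-residue.
(184/307) = +1 → QR.
(261/307) = -1 → non-residue.
(262/307) = +1 → QR.
(274/307) = +1 → QR.
Total quadratic residues among the 7: 5.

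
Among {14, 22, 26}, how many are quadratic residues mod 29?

1

(14/29) = -1 → non-residue.
(22/29) = +1 → QR.
(26/29) = -1 → non-residue.
Total quadratic residues among the 3: 1.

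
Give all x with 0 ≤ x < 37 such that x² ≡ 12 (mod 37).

7, 30

37 ≡ 1 (mod 4), so we find a root by search.
Trying successive values, 7² = 49 ≡ 12 (mod 37). The other root is 37 − 7 = 30.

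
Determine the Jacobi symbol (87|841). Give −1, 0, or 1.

Reciprocity: 87 ≡ 3 and 841 ≡ 1 (mod 4), so (87/841) = +(841/87).
Reduce top mod 87: now compute (58/87).
Pull out 2: since 87 ≡ 7 (mod 8), (2/87) = +1.
Reciprocity: 29 ≡ 1 and 87 ≡ 3 (mod 4), so (29/87) = +(87/29).
Reduce top mod 29: now compute (0/29).
Top reduces to 0: gcd > 1, so the symbol is 0.

0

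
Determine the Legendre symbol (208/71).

First reduce: 208 ≡ 66 (mod 71).
Pull out 2: since 71 ≡ 7 (mod 8), (2/71) = +1.
Reciprocity: 33 ≡ 1 and 71 ≡ 3 (mod 4), so (33/71) = +(71/33).
Reduce top mod 33: now compute (5/33).
Reciprocity: 5 ≡ 1 and 33 ≡ 1 (mod 4), so (5/33) = +(33/5).
Reduce top mod 5: now compute (3/5).
Reciprocity: 3 ≡ 3 and 5 ≡ 1 (mod 4), so (3/5) = +(5/3).
Reduce top mod 3: now compute (2/3).
Pull out 2: since 3 ≡ 3 (mod 8), (2/3) = -1.
Reached (1/3) = 1. Collecting the sign flips along the way, the symbol is -1.

-1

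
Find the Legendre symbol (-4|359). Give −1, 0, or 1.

-1

First reduce: -4 ≡ 355 (mod 359).
Reciprocity: 355 ≡ 3 and 359 ≡ 3 (mod 4), so (355/359) = −(359/355).
Reduce top mod 355: now compute (4/355).
Pull out 2^2: since 355 ≡ 3 (mod 8), (2/355) = -1, so (2/355)^2 = +1.
Reached (1/355) = 1. Collecting the sign flips along the way, the symbol is -1.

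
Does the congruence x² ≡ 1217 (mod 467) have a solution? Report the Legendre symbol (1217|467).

First reduce: 1217 ≡ 283 (mod 467).
Reciprocity: 283 ≡ 3 and 467 ≡ 3 (mod 4), so (283/467) = −(467/283).
Reduce top mod 283: now compute (184/283).
Pull out 2^3: since 283 ≡ 3 (mod 8), (2/283) = -1, so (2/283)^3 = -1.
Reciprocity: 23 ≡ 3 and 283 ≡ 3 (mod 4), so (23/283) = −(283/23).
Reduce top mod 23: now compute (7/23).
Reciprocity: 7 ≡ 3 and 23 ≡ 3 (mod 4), so (7/23) = −(23/7).
Reduce top mod 7: now compute (2/7).
Pull out 2: since 7 ≡ 7 (mod 8), (2/7) = +1.
Reached (1/7) = 1. Collecting the sign flips along the way, the symbol is +1.

1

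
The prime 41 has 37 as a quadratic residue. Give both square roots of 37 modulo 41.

18, 23

41 ≡ 1 (mod 4), so we find a root by search.
Trying successive values, 18² = 324 ≡ 37 (mod 41). The other root is 41 − 18 = 23.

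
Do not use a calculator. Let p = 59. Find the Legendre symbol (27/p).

1

Reciprocity: 27 ≡ 3 and 59 ≡ 3 (mod 4), so (27/59) = −(59/27).
Reduce top mod 27: now compute (5/27).
Reciprocity: 5 ≡ 1 and 27 ≡ 3 (mod 4), so (5/27) = +(27/5).
Reduce top mod 5: now compute (2/5).
Pull out 2: since 5 ≡ 5 (mod 8), (2/5) = -1.
Reached (1/5) = 1. Collecting the sign flips along the way, the symbol is +1.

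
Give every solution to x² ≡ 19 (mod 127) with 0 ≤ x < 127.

Since 127 ≡ 3 (mod 4), a square root of 19 is 19^((127+1)/4) = 19^32 mod 127.
Repeated squaring: 19^2≡107, 19^4≡19, 19^8≡107, 19^16≡19, 19^32≡107 (mod 127).
19^32 = 19^(32) ≡ 107 (mod 127).
Check: 107² = 11449 ≡ 19 (mod 127). The two roots are 20 and 107.

20, 107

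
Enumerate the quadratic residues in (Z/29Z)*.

Square k = 1,…,14 (k and 29−k give the same square):
1²=1, 2²=4, 3²=9, 4²=16, 5²=25, 6²≡7, 7²≡20, 8²≡6, 9²≡23, 10²≡13, 11²≡5, 12²≡28, 13²≡24, 14²≡22 (mod 29).
So the quadratic residues mod 29 are {1, 4, 5, 6, 7, 9, 13, 16, 20, 22, 23, 24, 25, 28}.

1, 4, 5, 6, 7, 9, 13, 16, 20, 22, 23, 24, 25, 28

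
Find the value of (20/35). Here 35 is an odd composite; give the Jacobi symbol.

Pull out 2^2: since 35 ≡ 3 (mod 8), (2/35) = -1, so (2/35)^2 = +1.
Reciprocity: 5 ≡ 1 and 35 ≡ 3 (mod 4), so (5/35) = +(35/5).
Reduce top mod 5: now compute (0/5).
Top reduces to 0: gcd > 1, so the symbol is 0.

0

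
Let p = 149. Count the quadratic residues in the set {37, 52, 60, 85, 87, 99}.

(37/149) = +1 → QR.
(52/149) = -1 → non-residue.
(60/149) = -1 → non-residue.
(85/149) = +1 → QR.
(87/149) = -1 → non-residue.
(99/149) = -1 → non-residue.
Total quadratic residues among the 6: 2.

2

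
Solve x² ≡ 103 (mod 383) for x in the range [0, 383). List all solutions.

Since 383 ≡ 3 (mod 4), a square root of 103 is 103^((383+1)/4) = 103^96 mod 383.
Repeated squaring: 103^2≡268, 103^4≡203, 103^8≡228, 103^16≡279, 103^32≡92, 103^64≡38 (mod 383).
103^96 = 103^(64+32) ≡ 49 (mod 383).
Check: 49² = 2401 ≡ 103 (mod 383). The two roots are 49 and 334.

49, 334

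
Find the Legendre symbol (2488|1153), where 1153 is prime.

-1

First reduce: 2488 ≡ 182 (mod 1153).
Pull out 2: since 1153 ≡ 1 (mod 8), (2/1153) = +1.
Reciprocity: 91 ≡ 3 and 1153 ≡ 1 (mod 4), so (91/1153) = +(1153/91).
Reduce top mod 91: now compute (61/91).
Reciprocity: 61 ≡ 1 and 91 ≡ 3 (mod 4), so (61/91) = +(91/61).
Reduce top mod 61: now compute (30/61).
Pull out 2: since 61 ≡ 5 (mod 8), (2/61) = -1.
Reciprocity: 15 ≡ 3 and 61 ≡ 1 (mod 4), so (15/61) = +(61/15).
Reduce top mod 15: now compute (1/15).
Reached (1/15) = 1. Collecting the sign flips along the way, the symbol is -1.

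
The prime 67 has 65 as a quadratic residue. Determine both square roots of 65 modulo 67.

Since 67 ≡ 3 (mod 4), a square root of 65 is 65^((67+1)/4) = 65^17 mod 67.
Repeated squaring: 65^2≡4, 65^4≡16, 65^8≡55, 65^16≡10 (mod 67).
65^17 = 65^(16+1) ≡ 47 (mod 67).
Check: 47² = 2209 ≡ 65 (mod 67). The two roots are 20 and 47.

20, 47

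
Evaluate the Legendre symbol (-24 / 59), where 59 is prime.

First reduce: -24 ≡ 35 (mod 59).
Reciprocity: 35 ≡ 3 and 59 ≡ 3 (mod 4), so (35/59) = −(59/35).
Reduce top mod 35: now compute (24/35).
Pull out 2^3: since 35 ≡ 3 (mod 8), (2/35) = -1, so (2/35)^3 = -1.
Reciprocity: 3 ≡ 3 and 35 ≡ 3 (mod 4), so (3/35) = −(35/3).
Reduce top mod 3: now compute (2/3).
Pull out 2: since 3 ≡ 3 (mod 8), (2/3) = -1.
Reached (1/3) = 1. Collecting the sign flips along the way, the symbol is +1.

1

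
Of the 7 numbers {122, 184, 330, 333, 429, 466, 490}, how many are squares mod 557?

(122/557) = +1 → QR.
(184/557) = +1 → QR.
(330/557) = +1 → QR.
(333/557) = -1 → non-residue.
(429/557) = -1 → non-residue.
(466/557) = -1 → non-residue.
(490/557) = +1 → QR.
Total quadratic residues among the 7: 4.

4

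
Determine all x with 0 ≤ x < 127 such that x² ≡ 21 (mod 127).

Since 127 ≡ 3 (mod 4), a square root of 21 is 21^((127+1)/4) = 21^32 mod 127.
Repeated squaring: 21^2≡60, 21^4≡44, 21^8≡31, 21^16≡72, 21^32≡104 (mod 127).
21^32 = 21^(32) ≡ 104 (mod 127).
Check: 104² = 10816 ≡ 21 (mod 127). The two roots are 23 and 104.

23, 104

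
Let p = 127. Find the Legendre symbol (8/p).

Euler's criterion: (8/127) ≡ 8^63 (mod 127).
8^2 ≡ 64 (mod 127)
8^4 ≡ 32 (mod 127)
8^8 ≡ 8 (mod 127)
8^16 ≡ 64 (mod 127)
8^32 ≡ 32 (mod 127)
8^63 = 8^(32+16+8+4+2+1) ≡ 1 (mod 127).
Result is 1, so (8/127) = 1.

1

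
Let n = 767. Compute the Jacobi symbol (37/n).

Reciprocity: 37 ≡ 1 and 767 ≡ 3 (mod 4), so (37/767) = +(767/37).
Reduce top mod 37: now compute (27/37).
Reciprocity: 27 ≡ 3 and 37 ≡ 1 (mod 4), so (27/37) = +(37/27).
Reduce top mod 27: now compute (10/27).
Pull out 2: since 27 ≡ 3 (mod 8), (2/27) = -1.
Reciprocity: 5 ≡ 1 and 27 ≡ 3 (mod 4), so (5/27) = +(27/5).
Reduce top mod 5: now compute (2/5).
Pull out 2: since 5 ≡ 5 (mod 8), (2/5) = -1.
Reached (1/5) = 1. Collecting the sign flips along the way, the symbol is +1.

1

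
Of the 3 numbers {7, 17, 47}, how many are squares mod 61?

1

(7/61) = -1 → non-residue.
(17/61) = -1 → non-residue.
(47/61) = +1 → QR.
Total quadratic residues among the 3: 1.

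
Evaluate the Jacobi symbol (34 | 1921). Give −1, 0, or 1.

Pull out 2: since 1921 ≡ 1 (mod 8), (2/1921) = +1.
Reciprocity: 17 ≡ 1 and 1921 ≡ 1 (mod 4), so (17/1921) = +(1921/17).
Reduce top mod 17: now compute (0/17).
Top reduces to 0: gcd > 1, so the symbol is 0.

0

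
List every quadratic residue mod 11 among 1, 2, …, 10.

Square k = 1,…,5 (k and 11−k give the same square):
1²=1, 2²=4, 3²=9, 4²≡5, 5²≡3 (mod 11).
So the quadratic residues mod 11 are {1, 3, 4, 5, 9}.

1 3 4 5 9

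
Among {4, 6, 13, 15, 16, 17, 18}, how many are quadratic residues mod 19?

(4/19) = +1 → QR.
(6/19) = +1 → QR.
(13/19) = -1 → non-residue.
(15/19) = -1 → non-residue.
(16/19) = +1 → QR.
(17/19) = +1 → QR.
(18/19) = -1 → non-residue.
Total quadratic residues among the 7: 4.

4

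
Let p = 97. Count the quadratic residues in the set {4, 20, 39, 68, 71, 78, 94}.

(4/97) = +1 → QR.
(20/97) = -1 → non-residue.
(39/97) = -1 → non-residue.
(68/97) = -1 → non-residue.
(71/97) = -1 → non-residue.
(78/97) = -1 → non-residue.
(94/97) = +1 → QR.
Total quadratic residues among the 7: 2.

2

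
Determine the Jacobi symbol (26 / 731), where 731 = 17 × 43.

Pull out 2: since 731 ≡ 3 (mod 8), (2/731) = -1.
Reciprocity: 13 ≡ 1 and 731 ≡ 3 (mod 4), so (13/731) = +(731/13).
Reduce top mod 13: now compute (3/13).
Reciprocity: 3 ≡ 3 and 13 ≡ 1 (mod 4), so (3/13) = +(13/3).
Reduce top mod 3: now compute (1/3).
Reached (1/3) = 1. Collecting the sign flips along the way, the symbol is -1.

-1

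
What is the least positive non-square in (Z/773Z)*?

(2/773) = −1, so 2 is the smallest positive non-residue mod 773.

2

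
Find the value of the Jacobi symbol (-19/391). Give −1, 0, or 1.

1

First reduce: -19 ≡ 372 (mod 391).
Pull out 2^2: since 391 ≡ 7 (mod 8), (2/391) = +1, so (2/391)^2 = +1.
Reciprocity: 93 ≡ 1 and 391 ≡ 3 (mod 4), so (93/391) = +(391/93).
Reduce top mod 93: now compute (19/93).
Reciprocity: 19 ≡ 3 and 93 ≡ 1 (mod 4), so (19/93) = +(93/19).
Reduce top mod 19: now compute (17/19).
Reciprocity: 17 ≡ 1 and 19 ≡ 3 (mod 4), so (17/19) = +(19/17).
Reduce top mod 17: now compute (2/17).
Pull out 2: since 17 ≡ 1 (mod 8), (2/17) = +1.
Reached (1/17) = 1. Collecting the sign flips along the way, the symbol is +1.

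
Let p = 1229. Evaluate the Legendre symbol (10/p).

-1

Pull out 2: since 1229 ≡ 5 (mod 8), (2/1229) = -1.
Reciprocity: 5 ≡ 1 and 1229 ≡ 1 (mod 4), so (5/1229) = +(1229/5).
Reduce top mod 5: now compute (4/5).
Pull out 2^2: since 5 ≡ 5 (mod 8), (2/5) = -1, so (2/5)^2 = +1.
Reached (1/5) = 1. Collecting the sign flips along the way, the symbol is -1.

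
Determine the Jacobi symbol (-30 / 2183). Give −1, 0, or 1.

First reduce: -30 ≡ 2153 (mod 2183).
Reciprocity: 2153 ≡ 1 and 2183 ≡ 3 (mod 4), so (2153/2183) = +(2183/2153).
Reduce top mod 2153: now compute (30/2153).
Pull out 2: since 2153 ≡ 1 (mod 8), (2/2153) = +1.
Reciprocity: 15 ≡ 3 and 2153 ≡ 1 (mod 4), so (15/2153) = +(2153/15).
Reduce top mod 15: now compute (8/15).
Pull out 2^3: since 15 ≡ 7 (mod 8), (2/15) = +1, so (2/15)^3 = +1.
Reached (1/15) = 1. Collecting the sign flips along the way, the symbol is +1.

1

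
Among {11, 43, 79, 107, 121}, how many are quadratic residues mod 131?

(11/131) = +1 → QR.
(43/131) = +1 → QR.
(79/131) = -1 → non-residue.
(107/131) = +1 → QR.
(121/131) = +1 → QR.
Total quadratic residues among the 5: 4.

4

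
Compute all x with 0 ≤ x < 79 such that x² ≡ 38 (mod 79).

Since 79 ≡ 3 (mod 4), a square root of 38 is 38^((79+1)/4) = 38^20 mod 79.
Repeated squaring: 38^2≡22, 38^4≡10, 38^8≡21, 38^16≡46 (mod 79).
38^20 = 38^(16+4) ≡ 65 (mod 79).
Check: 65² = 4225 ≡ 38 (mod 79). The two roots are 14 and 65.

14, 65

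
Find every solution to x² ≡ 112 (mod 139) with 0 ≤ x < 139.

Since 139 ≡ 3 (mod 4), a square root of 112 is 112^((139+1)/4) = 112^35 mod 139.
Repeated squaring: 112^2≡34, 112^4≡44, 112^8≡129, 112^16≡100, 112^32≡131 (mod 139).
112^35 = 112^(32+2+1) ≡ 116 (mod 139).
Check: 116² = 13456 ≡ 112 (mod 139). The two roots are 23 and 116.

23, 116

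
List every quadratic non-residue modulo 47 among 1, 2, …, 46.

5, 10, 11, 13, 15, 19, 20, 22, 23, 26, 29, 30, 31, 33, 35, 38, 39, 40, 41, 43, 44, 45, 46

Square k = 1,…,23 (k and 47−k give the same square):
1²=1, 2²=4, 3²=9, 4²=16, 5²=25, 6²=36, 7²≡2, 8²≡17, 9²≡34, 10²≡6, 11²≡27, 12²≡3, 13²≡28, 14²≡8, 15²≡37, 16²≡21, 17²≡7, 18²≡42, 19²≡32, 20²≡24, 21²≡18, 22²≡14, 23²≡12 (mod 47).
The residues are {1, 2, 3, 4, 6, 7, 8, 9, 12, 14, 16, 17, 18, 21, 24, 25, 27, 28, 32, 34, 36, 37, 42}; the non-residues are the remaining 23 nonzero classes.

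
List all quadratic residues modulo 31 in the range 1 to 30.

1,2,4,5,7,8,9,10,14,16,18,19,20,25,28

Square k = 1,…,15 (k and 31−k give the same square):
1²=1, 2²=4, 3²=9, 4²=16, 5²=25, 6²≡5, 7²≡18, 8²≡2, 9²≡19, 10²≡7, 11²≡28, 12²≡20, 13²≡14, 14²≡10, 15²≡8 (mod 31).
So the quadratic residues mod 31 are {1, 2, 4, 5, 7, 8, 9, 10, 14, 16, 18, 19, 20, 25, 28}.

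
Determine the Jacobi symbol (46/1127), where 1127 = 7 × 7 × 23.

0

Pull out 2: since 1127 ≡ 7 (mod 8), (2/1127) = +1.
Reciprocity: 23 ≡ 3 and 1127 ≡ 3 (mod 4), so (23/1127) = −(1127/23).
Reduce top mod 23: now compute (0/23).
Top reduces to 0: gcd > 1, so the symbol is 0.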